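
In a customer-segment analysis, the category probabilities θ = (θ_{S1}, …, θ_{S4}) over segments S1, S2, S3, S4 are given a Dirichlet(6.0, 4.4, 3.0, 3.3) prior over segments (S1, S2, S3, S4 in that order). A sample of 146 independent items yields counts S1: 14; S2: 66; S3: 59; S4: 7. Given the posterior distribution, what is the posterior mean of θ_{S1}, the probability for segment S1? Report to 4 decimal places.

0.1229

The Dirichlet prior is conjugate to the Multinomial likelihood: each posterior αⱼ = prior αⱼ + observed count nⱼ.
Posterior concentration: (20.0, 70.4, 62.0, 10.3), total = 162.7.
E[θ_{S1}|data] = α_{S1}/Σα = 20.0/162.7 = 0.1229.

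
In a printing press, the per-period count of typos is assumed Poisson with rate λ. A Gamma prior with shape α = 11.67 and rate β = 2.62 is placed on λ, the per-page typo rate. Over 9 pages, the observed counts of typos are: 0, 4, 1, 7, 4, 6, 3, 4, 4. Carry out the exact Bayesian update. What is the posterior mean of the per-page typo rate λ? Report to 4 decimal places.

With a Gamma(shape α, rate β) prior, the Poisson likelihood is conjugate: the posterior is Gamma(α + ΣXᵢ, β + n).
Sum of counts S = 33 over n = 9 pages.
Posterior: Gamma(α+S, β+n) = Gamma(11.67+33, 2.62+9) = Gamma(44.67, 11.62).
Posterior mean = α/β = 44.67/11.62 = 3.8442.

3.8442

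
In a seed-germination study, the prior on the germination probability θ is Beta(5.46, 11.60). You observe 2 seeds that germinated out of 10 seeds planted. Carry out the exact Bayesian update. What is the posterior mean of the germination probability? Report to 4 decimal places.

0.2757

The Beta prior is conjugate to a Binomial/Bernoulli likelihood; the update adds successes to α and failures to β.
Posterior: Beta(α+k, β+n−k) = Beta(5.46+2, 11.60+8) = Beta(7.46, 19.60).
Posterior mean = α/(α+β) = 7.46/27.06 = 0.2757.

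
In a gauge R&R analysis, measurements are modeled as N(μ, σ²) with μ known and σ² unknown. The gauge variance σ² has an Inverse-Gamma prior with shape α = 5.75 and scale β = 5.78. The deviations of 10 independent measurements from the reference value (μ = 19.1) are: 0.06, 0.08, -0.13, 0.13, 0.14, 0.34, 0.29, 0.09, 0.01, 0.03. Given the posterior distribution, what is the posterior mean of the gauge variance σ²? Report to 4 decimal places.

With known mean μ and an Inverse-Gamma(α, β) prior on σ², the Normal likelihood is conjugate: posterior is Inv-Gamma(α + n/2, β + Σ(xᵢ−μ)²/2).
Σ(xᵢ−μ)² = (0.06)² + (0.08)² + (-0.13)² + (0.13)² + (0.14)² + (0.34)² + (0.29)² + (0.09)² + (0.01)² + (0.03)² = 0.2722.
Posterior: Inv-Gamma(5.75 + 10/2, 5.78 + 0.2722/2) = Inv-Gamma(10.75, 5.91610).
E[σ²|data] = β/(α−1) = 5.91610/9.75 = 0.6068.

0.6068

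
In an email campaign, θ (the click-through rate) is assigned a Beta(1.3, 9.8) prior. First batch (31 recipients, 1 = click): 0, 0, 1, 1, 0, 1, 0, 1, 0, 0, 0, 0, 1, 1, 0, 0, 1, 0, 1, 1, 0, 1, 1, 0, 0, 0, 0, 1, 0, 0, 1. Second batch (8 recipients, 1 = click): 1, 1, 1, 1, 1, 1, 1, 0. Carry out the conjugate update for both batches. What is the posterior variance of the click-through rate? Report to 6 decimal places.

0.004783

The Beta prior is conjugate to a Binomial/Bernoulli likelihood; the update adds successes to α and failures to β.
After batch 1: Beta(1.3+13, 9.8+18) = Beta(14.3, 27.8).
After batch 2: Beta(14.3+7, 27.8+1) = Beta(21.3, 28.8).
Var = αβ/((α+β)²(α+β+1)) = 21.3·28.8/(50.1²·51.1) = 0.004783.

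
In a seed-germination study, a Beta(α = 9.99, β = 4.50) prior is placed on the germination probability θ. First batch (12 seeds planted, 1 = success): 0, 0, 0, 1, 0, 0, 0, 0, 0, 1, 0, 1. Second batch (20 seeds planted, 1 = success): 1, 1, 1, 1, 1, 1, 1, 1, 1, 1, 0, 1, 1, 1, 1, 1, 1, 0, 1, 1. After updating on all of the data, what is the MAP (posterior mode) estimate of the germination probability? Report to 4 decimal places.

0.6741

The Beta prior is conjugate to a Binomial/Bernoulli likelihood; the update adds successes to α and failures to β.
After batch 1: Beta(9.99+3, 4.50+9) = Beta(12.99, 13.50).
After batch 2: Beta(12.99+18, 13.50+2) = Beta(30.99, 15.50).
Mode of Beta(a,b) for a,b>1 is (a−1)/(a+b−2) = 29.99/44.49 = 0.6741.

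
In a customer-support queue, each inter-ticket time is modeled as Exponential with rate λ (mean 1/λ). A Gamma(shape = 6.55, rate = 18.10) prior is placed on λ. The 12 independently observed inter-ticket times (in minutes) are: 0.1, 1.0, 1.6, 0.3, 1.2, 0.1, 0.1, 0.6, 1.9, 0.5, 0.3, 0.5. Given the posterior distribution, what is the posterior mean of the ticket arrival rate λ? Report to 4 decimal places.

0.7053

With a Gamma(shape α, rate β) prior on the exponential rate λ, the posterior after n observations with total T = Σxᵢ is Gamma(α+n, β+T).
Sum of observations T = 8.2 minutes; n = 12.
Posterior: Gamma(6.55+12, 18.10+8.2) = Gamma(18.55, 26.30).
Posterior mean of λ = α/β = 18.55/26.30 = 0.7053.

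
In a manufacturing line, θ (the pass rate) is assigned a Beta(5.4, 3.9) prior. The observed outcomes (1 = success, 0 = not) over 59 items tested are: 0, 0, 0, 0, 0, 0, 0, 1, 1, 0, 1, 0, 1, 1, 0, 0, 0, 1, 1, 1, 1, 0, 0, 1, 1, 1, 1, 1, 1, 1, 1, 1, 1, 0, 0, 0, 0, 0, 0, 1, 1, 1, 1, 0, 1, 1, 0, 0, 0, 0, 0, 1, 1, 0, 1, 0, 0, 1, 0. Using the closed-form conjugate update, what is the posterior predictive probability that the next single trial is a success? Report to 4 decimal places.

The Beta prior is conjugate to a Binomial/Bernoulli likelihood; the update adds successes to α and failures to β.
Posterior: Beta(α+k, β+n−k) = Beta(5.4+29, 3.9+30) = Beta(34.4, 33.9).
For a single future Bernoulli trial, P(success | data) = α/(α+β) = 0.5037.

0.5037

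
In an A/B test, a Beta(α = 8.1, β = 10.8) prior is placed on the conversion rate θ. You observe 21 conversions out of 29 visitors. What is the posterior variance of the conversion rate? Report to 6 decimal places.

0.004876

The Beta prior is conjugate to a Binomial/Bernoulli likelihood; the update adds successes to α and failures to β.
Posterior: Beta(α+k, β+n−k) = Beta(8.1+21, 10.8+8) = Beta(29.1, 18.8).
Var = αβ/((α+β)²(α+β+1)) = 29.1·18.8/(47.9²·48.9) = 0.004876.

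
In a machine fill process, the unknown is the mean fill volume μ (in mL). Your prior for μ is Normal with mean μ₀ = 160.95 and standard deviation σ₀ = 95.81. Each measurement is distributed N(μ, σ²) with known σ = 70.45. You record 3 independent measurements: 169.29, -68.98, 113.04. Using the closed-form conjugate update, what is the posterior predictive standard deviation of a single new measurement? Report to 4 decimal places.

For Normal data with known variance σ², a Normal(μ₀, σ₀²) prior on μ is conjugate. Posterior precision = 1/σ₀² + n/σ²; posterior mean is the precision-weighted average of μ₀ and x̄.
σ₀² = 95.81² = 9179.5561, σ² = 70.45² = 4963.2025; σ² + n·σ₀² = 4963.2025 + 3·9179.5561 = 32501.8708.
Posterior precision = 1/σ₀² + n/σ² = 1/9179.5561 + 3/4963.2025 = (σ² + n·σ₀²)/(σ₀²σ²) = 32501.8708/(9179.5561·4963.2025); posterior variance σₙ² = σ₀²σ²/(σ² + n·σ₀²) = 9179.5561·4963.2025/32501.8708 = 1401.765334.
Predictive variance for one new observation = σₙ² + σ² = 9179.5561·4963.2025/32501.8708 + 4963.2025 = σ²·(σ₀² + 32501.8708)/32501.8708 = 4963.2025·41681.4269/32501.8708 = 6364.967834; SD = √(4963.2025·41681.4269/32501.8708) = 79.7807.

79.7807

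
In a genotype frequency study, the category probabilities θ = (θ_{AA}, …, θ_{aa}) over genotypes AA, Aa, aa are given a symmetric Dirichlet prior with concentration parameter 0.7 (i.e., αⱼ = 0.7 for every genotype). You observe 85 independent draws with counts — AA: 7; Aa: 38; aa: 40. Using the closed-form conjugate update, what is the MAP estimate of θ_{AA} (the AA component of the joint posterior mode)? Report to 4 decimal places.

The Dirichlet prior is conjugate to the Multinomial likelihood: each posterior αⱼ = prior αⱼ + observed count nⱼ.
Posterior concentration: (7.7, 38.7, 40.7), total = 87.1.
Joint mode component: (α_{AA}−1)/(Σα−K) = 6.7/84.1 = 0.0797.

0.0797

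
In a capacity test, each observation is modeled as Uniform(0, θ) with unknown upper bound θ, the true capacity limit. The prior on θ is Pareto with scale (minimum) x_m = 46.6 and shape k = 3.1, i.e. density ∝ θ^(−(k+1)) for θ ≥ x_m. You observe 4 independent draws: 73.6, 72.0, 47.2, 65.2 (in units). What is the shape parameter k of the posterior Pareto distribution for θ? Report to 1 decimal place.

A Pareto(scale x_m, shape k) prior on the upper bound θ of Uniform(0, θ) is conjugate: posterior is Pareto(max(x_m, max xᵢ), k + n).
Sample maximum = 73.6; prior scale x_m = 46.6 → posterior scale = max = 73.6.
Posterior shape = 3.1 + 4 = 7.1.
Posterior shape k = 7.1.

7.1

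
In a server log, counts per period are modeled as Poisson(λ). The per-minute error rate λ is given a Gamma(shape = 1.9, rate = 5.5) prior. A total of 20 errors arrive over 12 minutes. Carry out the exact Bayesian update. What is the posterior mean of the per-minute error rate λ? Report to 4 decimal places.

1.2514

With a Gamma(shape α, rate β) prior, the Poisson likelihood is conjugate: the posterior is Gamma(α + ΣXᵢ, β + n).
Posterior: Gamma(α+S, β+n) = Gamma(1.9+20, 5.5+12) = Gamma(21.9, 17.5).
Posterior mean = α/β = 21.9/17.5 = 1.2514.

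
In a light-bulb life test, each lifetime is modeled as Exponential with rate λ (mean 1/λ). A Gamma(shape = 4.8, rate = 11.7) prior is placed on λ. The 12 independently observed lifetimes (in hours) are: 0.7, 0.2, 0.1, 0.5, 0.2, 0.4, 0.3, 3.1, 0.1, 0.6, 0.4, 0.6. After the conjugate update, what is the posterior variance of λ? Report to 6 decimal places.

With a Gamma(shape α, rate β) prior on the exponential rate λ, the posterior after n observations with total T = Σxᵢ is Gamma(α+n, β+T).
Sum of observations T = 7.2 hours; n = 12.
Posterior: Gamma(4.8+12, 11.7+7.2) = Gamma(16.8, 18.9).
Var = α/β² = 0.047031.

0.047031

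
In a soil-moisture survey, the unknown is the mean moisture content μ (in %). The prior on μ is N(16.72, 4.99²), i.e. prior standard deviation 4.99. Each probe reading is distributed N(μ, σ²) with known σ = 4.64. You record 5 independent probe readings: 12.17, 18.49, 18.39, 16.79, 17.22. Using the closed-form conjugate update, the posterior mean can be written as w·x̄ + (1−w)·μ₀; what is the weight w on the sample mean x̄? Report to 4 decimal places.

For Normal data with known variance σ², a Normal(μ₀, σ₀²) prior on μ is conjugate. Posterior precision = 1/σ₀² + n/σ²; posterior mean is the precision-weighted average of μ₀ and x̄.
σ₀² = 4.99² = 24.9001, σ² = 4.64² = 21.5296. Prior precision 1/σ₀² = 1/24.9001; data precision n/σ² = 5/21.5296.
w = (n/σ²)/(1/σ₀² + n/σ²) = n·σ₀²/(σ² + n·σ₀²) = 5·24.9001/(21.5296 + 5·24.9001) = 124.5005/146.0301 = 0.8526.

0.8526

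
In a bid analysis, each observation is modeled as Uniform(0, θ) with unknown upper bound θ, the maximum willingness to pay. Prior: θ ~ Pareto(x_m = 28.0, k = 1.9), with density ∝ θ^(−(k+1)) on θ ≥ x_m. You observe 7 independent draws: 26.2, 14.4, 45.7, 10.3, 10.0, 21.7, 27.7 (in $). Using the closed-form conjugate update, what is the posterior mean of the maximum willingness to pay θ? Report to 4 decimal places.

51.4848

A Pareto(scale x_m, shape k) prior on the upper bound θ of Uniform(0, θ) is conjugate: posterior is Pareto(max(x_m, max xᵢ), k + n).
Sample maximum = 45.7; prior scale x_m = 28.0 → posterior scale = max = 45.7.
Posterior shape = 1.9 + 7 = 8.9.
E[θ|data] = k·x_m/(k−1) = 8.9·45.7/7.9 = 51.4848.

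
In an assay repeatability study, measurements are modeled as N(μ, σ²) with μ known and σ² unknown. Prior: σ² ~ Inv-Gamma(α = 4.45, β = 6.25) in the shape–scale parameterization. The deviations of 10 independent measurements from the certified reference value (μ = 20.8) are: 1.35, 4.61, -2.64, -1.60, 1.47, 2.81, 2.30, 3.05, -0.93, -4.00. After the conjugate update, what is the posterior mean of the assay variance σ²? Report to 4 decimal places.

5.1254

With known mean μ and an Inverse-Gamma(α, β) prior on σ², the Normal likelihood is conjugate: posterior is Inv-Gamma(α + n/2, β + Σ(xᵢ−μ)²/2).
Σ(xᵢ−μ)² = (1.35)² + (4.61)² + (-2.64)² + (-1.60)² + (1.47)² + (2.81)² + (2.30)² + (3.05)² + (-0.93)² + (-4.00)² = 74.1186.
Posterior: Inv-Gamma(4.45 + 10/2, 6.25 + 74.1186/2) = Inv-Gamma(9.45, 43.30930).
E[σ²|data] = β/(α−1) = 43.30930/8.45 = 5.1254.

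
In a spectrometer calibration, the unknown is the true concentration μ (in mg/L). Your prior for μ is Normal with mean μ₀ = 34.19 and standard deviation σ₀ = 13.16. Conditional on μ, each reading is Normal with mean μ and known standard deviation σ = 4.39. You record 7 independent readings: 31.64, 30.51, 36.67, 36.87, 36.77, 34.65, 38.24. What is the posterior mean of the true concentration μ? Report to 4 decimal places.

For Normal data with known variance σ², a Normal(μ₀, σ₀²) prior on μ is conjugate. Posterior precision = 1/σ₀² + n/σ²; posterior mean is the precision-weighted average of μ₀ and x̄.
Σxᵢ = 31.64 + 30.51 + 36.67 + 36.87 + 36.77 + 34.65 + 38.24 = 245.35, so n·x̄ = 245.35.
σ₀² = 13.16² = 173.1856, σ² = 4.39² = 19.2721; σ² + n·σ₀² = 19.2721 + 7·173.1856 = 1231.5713.
Posterior mean = (μ₀/σ₀² + n·x̄/σ²)/(1/σ₀² + n/σ²) = (σ²·μ₀ + σ₀²·n·x̄)/(σ² + n·σ₀²) = (19.2721·34.19 + 173.1856·245.35)/1231.5713 = 43150.000059/1231.5713 = 35.0365.

35.0365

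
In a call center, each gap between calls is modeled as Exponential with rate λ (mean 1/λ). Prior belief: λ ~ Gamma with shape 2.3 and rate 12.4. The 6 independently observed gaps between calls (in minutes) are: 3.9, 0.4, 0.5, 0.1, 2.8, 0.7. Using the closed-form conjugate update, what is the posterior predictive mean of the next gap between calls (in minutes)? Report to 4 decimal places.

With a Gamma(shape α, rate β) prior on the exponential rate λ, the posterior after n observations with total T = Σxᵢ is Gamma(α+n, β+T).
Sum of observations T = 8.4 minutes; n = 6.
Posterior: Gamma(2.3+6, 12.4+8.4) = Gamma(8.3, 20.8).
The predictive distribution for the next observation is Lomax; its mean is β/(α−1) = 20.8/7.3 = 2.8493.

2.8493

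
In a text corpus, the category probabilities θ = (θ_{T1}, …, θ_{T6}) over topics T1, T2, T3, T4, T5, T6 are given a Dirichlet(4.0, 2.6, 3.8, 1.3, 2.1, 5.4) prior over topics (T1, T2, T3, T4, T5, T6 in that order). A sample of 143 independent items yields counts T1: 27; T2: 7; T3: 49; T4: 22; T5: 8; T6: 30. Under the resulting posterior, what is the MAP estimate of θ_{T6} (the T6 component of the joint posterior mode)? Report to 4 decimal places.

The Dirichlet prior is conjugate to the Multinomial likelihood: each posterior αⱼ = prior αⱼ + observed count nⱼ.
Posterior concentration: (31.0, 9.6, 52.8, 23.3, 10.1, 35.4), total = 162.2.
Joint mode component: (α_{T6}−1)/(Σα−K) = 34.4/156.2 = 0.2202.

0.2202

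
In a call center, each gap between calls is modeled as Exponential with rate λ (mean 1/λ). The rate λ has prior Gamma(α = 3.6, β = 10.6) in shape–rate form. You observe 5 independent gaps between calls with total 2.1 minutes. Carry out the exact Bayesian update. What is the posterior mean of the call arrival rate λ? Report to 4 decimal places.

With a Gamma(shape α, rate β) prior on the exponential rate λ, the posterior after n observations with total T = Σxᵢ is Gamma(α+n, β+T).
Posterior: Gamma(3.6+5, 10.6+2.1) = Gamma(8.6, 12.7).
Posterior mean of λ = α/β = 8.6/12.7 = 0.6772.

0.6772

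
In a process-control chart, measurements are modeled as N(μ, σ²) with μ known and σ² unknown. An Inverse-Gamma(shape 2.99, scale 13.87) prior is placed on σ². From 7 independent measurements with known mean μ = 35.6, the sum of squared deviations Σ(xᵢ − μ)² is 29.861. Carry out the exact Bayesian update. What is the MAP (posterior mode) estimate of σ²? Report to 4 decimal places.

With known mean μ and an Inverse-Gamma(α, β) prior on σ², the Normal likelihood is conjugate: posterior is Inv-Gamma(α + n/2, β + Σ(xᵢ−μ)²/2).
Posterior: Inv-Gamma(2.99 + 7/2, 13.87 + 29.861/2) = Inv-Gamma(6.49, 28.8005).
Mode = β/(α+1) = 28.8005/7.49 = 3.8452.

3.8452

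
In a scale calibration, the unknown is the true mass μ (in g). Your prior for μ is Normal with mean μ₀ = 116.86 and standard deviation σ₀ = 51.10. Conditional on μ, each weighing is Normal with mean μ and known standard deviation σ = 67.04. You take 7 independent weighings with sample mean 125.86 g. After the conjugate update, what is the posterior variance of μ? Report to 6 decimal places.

For Normal data with known variance σ², a Normal(μ₀, σ₀²) prior on μ is conjugate. Posterior precision = 1/σ₀² + n/σ²; posterior mean is the precision-weighted average of μ₀ and x̄.
σ₀² = 51.10² = 2611.21, σ² = 67.04² = 4494.3616; σ² + n·σ₀² = 4494.3616 + 7·2611.21 = 22772.8316.
Posterior precision = 1/σ₀² + n/σ² = 1/2611.21 + 7/4494.3616 = (σ² + n·σ₀²)/(σ₀²σ²) = 22772.8316/(2611.21·4494.3616); posterior variance σₙ² = σ₀²σ²/(σ² + n·σ₀²) = 2611.21·4494.3616/22772.8316 = 515.338723.

515.338723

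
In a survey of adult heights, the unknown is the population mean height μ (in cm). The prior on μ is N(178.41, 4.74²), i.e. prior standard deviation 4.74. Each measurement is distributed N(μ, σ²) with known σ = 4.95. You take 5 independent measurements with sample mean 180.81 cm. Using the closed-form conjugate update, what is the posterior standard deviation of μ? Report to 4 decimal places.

For Normal data with known variance σ², a Normal(μ₀, σ₀²) prior on μ is conjugate. Posterior precision = 1/σ₀² + n/σ²; posterior mean is the precision-weighted average of μ₀ and x̄.
σ₀² = 4.74² = 22.4676, σ² = 4.95² = 24.5025; σ² + n·σ₀² = 24.5025 + 5·22.4676 = 136.8405.
Posterior precision = 1/σ₀² + n/σ² = 1/22.4676 + 5/24.5025 = (σ² + n·σ₀²)/(σ₀²σ²) = 136.8405/(22.4676·24.5025); posterior variance σₙ² = σ₀²σ²/(σ² + n·σ₀²) = 22.4676·24.5025/136.8405 = 4.023022.
Posterior SD = √σₙ² = √(22.4676·24.5025/136.8405) = 2.0057.

2.0057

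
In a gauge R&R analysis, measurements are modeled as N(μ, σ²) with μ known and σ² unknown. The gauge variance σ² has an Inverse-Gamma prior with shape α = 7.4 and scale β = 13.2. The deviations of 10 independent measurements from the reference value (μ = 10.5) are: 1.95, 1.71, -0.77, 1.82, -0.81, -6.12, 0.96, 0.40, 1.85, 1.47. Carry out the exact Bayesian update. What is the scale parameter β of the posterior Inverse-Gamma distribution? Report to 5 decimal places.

40.90370

With known mean μ and an Inverse-Gamma(α, β) prior on σ², the Normal likelihood is conjugate: posterior is Inv-Gamma(α + n/2, β + Σ(xᵢ−μ)²/2).
Σ(xᵢ−μ)² = (1.95)² + (1.71)² + (-0.77)² + (1.82)² + (-0.81)² + (-6.12)² + (0.96)² + (0.40)² + (1.85)² + (1.47)² = 55.4074.
Posterior: Inv-Gamma(7.4 + 10/2, 13.2 + 55.4074/2) = Inv-Gamma(12.40, 40.90370).
Posterior β = 40.90370.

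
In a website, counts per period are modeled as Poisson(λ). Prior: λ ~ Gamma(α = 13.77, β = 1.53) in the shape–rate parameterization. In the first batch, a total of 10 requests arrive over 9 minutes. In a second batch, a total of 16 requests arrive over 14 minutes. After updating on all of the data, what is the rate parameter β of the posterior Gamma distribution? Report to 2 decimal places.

24.53

With a Gamma(shape α, rate β) prior, the Poisson likelihood is conjugate: the posterior is Gamma(α + ΣXᵢ, β + n).
After batch 1: Gamma(α+S, β+n) = Gamma(13.77+10, 1.53+9) = Gamma(23.77, 10.53).
After batch 2: Gamma(α+S, β+n) = Gamma(23.77+16, 10.53+14) = Gamma(39.77, 24.53).
Posterior β = 24.53.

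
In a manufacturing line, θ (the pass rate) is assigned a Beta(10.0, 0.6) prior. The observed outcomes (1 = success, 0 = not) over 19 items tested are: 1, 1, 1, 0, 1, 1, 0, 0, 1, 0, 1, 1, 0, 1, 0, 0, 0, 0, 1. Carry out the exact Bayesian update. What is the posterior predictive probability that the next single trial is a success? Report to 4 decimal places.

0.6757

The Beta prior is conjugate to a Binomial/Bernoulli likelihood; the update adds successes to α and failures to β.
Posterior: Beta(α+k, β+n−k) = Beta(10.0+10, 0.6+9) = Beta(20.0, 9.6).
For a single future Bernoulli trial, P(success | data) = α/(α+β) = 0.6757.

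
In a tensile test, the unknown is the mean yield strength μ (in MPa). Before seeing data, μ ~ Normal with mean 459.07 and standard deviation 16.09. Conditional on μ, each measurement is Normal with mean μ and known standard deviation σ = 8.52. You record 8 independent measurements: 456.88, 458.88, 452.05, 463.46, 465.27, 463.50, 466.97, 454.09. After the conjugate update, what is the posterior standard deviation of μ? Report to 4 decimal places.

2.9608

For Normal data with known variance σ², a Normal(μ₀, σ₀²) prior on μ is conjugate. Posterior precision = 1/σ₀² + n/σ²; posterior mean is the precision-weighted average of μ₀ and x̄.
σ₀² = 16.09² = 258.8881, σ² = 8.52² = 72.5904; σ² + n·σ₀² = 72.5904 + 8·258.8881 = 2143.6952.
Posterior precision = 1/σ₀² + n/σ² = 1/258.8881 + 8/72.5904 = (σ² + n·σ₀²)/(σ₀²σ²) = 2143.6952/(258.8881·72.5904); posterior variance σₙ² = σ₀²σ²/(σ² + n·σ₀²) = 258.8881·72.5904/2143.6952 = 8.766540.
Posterior SD = √σₙ² = √(258.8881·72.5904/2143.6952) = 2.9608.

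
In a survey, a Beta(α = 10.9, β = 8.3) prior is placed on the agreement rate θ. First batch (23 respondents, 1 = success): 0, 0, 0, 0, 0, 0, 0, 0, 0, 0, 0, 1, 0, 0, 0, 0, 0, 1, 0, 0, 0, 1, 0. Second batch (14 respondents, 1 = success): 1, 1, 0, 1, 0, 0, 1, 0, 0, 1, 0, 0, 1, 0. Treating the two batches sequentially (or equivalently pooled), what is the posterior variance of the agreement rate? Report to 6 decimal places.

0.003998

The Beta prior is conjugate to a Binomial/Bernoulli likelihood; the update adds successes to α and failures to β.
After batch 1: Beta(10.9+3, 8.3+20) = Beta(13.9, 28.3).
After batch 2: Beta(13.9+6, 28.3+8) = Beta(19.9, 36.3).
Var = αβ/((α+β)²(α+β+1)) = 19.9·36.3/(56.2²·57.2) = 0.003998.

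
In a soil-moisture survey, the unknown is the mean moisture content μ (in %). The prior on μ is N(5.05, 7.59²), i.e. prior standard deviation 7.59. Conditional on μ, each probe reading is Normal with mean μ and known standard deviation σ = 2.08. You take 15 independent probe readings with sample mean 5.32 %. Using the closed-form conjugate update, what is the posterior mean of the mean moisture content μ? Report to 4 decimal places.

For Normal data with known variance σ², a Normal(μ₀, σ₀²) prior on μ is conjugate. Posterior precision = 1/σ₀² + n/σ²; posterior mean is the precision-weighted average of μ₀ and x̄.
n·x̄ = 15·5.32 = 79.8.
σ₀² = 7.59² = 57.6081, σ² = 2.08² = 4.3264; σ² + n·σ₀² = 4.3264 + 15·57.6081 = 868.4479.
Posterior mean = (μ₀/σ₀² + n·x̄/σ²)/(1/σ₀² + n/σ²) = (σ²·μ₀ + σ₀²·n·x̄)/(σ² + n·σ₀²) = (4.3264·5.05 + 57.6081·79.8)/868.4479 = 4618.9747/868.4479 = 5.3187.

5.3187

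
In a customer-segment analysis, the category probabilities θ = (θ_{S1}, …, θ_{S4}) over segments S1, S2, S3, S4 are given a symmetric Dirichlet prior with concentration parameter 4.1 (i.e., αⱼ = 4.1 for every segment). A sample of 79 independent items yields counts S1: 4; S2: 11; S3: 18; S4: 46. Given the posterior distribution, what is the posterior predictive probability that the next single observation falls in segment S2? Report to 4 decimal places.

0.1583

The Dirichlet prior is conjugate to the Multinomial likelihood: each posterior αⱼ = prior αⱼ + observed count nⱼ.
Posterior concentration: (8.1, 15.1, 22.1, 50.1), total = 95.4.
P(next = S2 | data) = α_{S2}/Σα = 0.1583.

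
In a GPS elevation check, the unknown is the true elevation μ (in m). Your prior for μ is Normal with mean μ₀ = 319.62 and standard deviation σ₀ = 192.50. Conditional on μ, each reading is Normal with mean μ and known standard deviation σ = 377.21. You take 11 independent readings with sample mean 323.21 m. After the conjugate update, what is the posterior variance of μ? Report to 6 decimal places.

For Normal data with known variance σ², a Normal(μ₀, σ₀²) prior on μ is conjugate. Posterior precision = 1/σ₀² + n/σ²; posterior mean is the precision-weighted average of μ₀ and x̄.
σ₀² = 192.50² = 37056.25, σ² = 377.21² = 142287.3841; σ² + n·σ₀² = 142287.3841 + 11·37056.25 = 549906.1341.
Posterior precision = 1/σ₀² + n/σ² = 1/37056.25 + 11/142287.3841 = (σ² + n·σ₀²)/(σ₀²σ²) = 549906.1341/(37056.25·142287.3841); posterior variance σₙ² = σ₀²σ²/(σ² + n·σ₀²) = 37056.25·142287.3841/549906.1341 = 9588.248885.

9588.248885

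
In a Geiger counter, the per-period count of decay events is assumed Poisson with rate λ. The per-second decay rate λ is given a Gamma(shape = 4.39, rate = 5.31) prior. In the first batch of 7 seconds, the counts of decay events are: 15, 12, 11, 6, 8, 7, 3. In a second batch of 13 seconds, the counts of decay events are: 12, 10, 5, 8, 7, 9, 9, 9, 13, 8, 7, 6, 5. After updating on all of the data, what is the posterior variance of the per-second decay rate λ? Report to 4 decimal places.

With a Gamma(shape α, rate β) prior, the Poisson likelihood is conjugate: the posterior is Gamma(α + ΣXᵢ, β + n).
Batch 1: sum of counts S = 62 over n = 7 seconds.
After batch 1: Gamma(α+S, β+n) = Gamma(4.39+62, 5.31+7) = Gamma(66.39, 12.31).
Batch 2: sum of counts S = 108 over n = 13 seconds.
After batch 2: Gamma(α+S, β+n) = Gamma(66.39+108, 12.31+13) = Gamma(174.39, 25.31).
Var = α/β² = 174.39/25.31² = 0.2722.

0.2722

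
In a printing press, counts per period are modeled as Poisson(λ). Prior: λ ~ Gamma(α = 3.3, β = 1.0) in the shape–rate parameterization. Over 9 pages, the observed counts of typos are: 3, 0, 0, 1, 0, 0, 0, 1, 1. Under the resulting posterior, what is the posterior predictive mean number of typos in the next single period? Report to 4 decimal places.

With a Gamma(shape α, rate β) prior, the Poisson likelihood is conjugate: the posterior is Gamma(α + ΣXᵢ, β + n).
Sum of counts S = 6 over n = 9 pages.
Posterior: Gamma(α+S, β+n) = Gamma(3.3+6, 1.0+9) = Gamma(9.3, 10.0).
The predictive distribution for one future period is NegBinom with mean α/β = 0.9300.

0.9300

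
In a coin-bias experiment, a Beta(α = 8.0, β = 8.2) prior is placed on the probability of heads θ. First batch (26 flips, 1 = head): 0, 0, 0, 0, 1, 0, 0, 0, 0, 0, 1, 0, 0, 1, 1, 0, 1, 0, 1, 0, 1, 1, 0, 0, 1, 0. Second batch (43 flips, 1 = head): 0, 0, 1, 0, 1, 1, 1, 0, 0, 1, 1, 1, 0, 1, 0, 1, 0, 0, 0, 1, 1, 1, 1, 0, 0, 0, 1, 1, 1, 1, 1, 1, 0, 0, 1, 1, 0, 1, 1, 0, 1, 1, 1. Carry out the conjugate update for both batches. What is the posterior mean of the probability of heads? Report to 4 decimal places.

The Beta prior is conjugate to a Binomial/Bernoulli likelihood; the update adds successes to α and failures to β.
After batch 1: Beta(8.0+9, 8.2+17) = Beta(17.0, 25.2).
After batch 2: Beta(17.0+26, 25.2+17) = Beta(43.0, 42.2).
Posterior mean = α/(α+β) = 43.0/85.2 = 0.5047.

0.5047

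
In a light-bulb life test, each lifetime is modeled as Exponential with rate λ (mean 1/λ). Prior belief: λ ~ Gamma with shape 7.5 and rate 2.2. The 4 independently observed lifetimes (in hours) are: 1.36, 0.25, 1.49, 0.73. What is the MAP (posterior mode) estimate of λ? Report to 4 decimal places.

1.7413

With a Gamma(shape α, rate β) prior on the exponential rate λ, the posterior after n observations with total T = Σxᵢ is Gamma(α+n, β+T).
Sum of observations T = 3.83 hours; n = 4.
Posterior: Gamma(7.5+4, 2.2+3.83) = Gamma(11.5, 6.03).
Mode = (α−1)/β = 1.7413.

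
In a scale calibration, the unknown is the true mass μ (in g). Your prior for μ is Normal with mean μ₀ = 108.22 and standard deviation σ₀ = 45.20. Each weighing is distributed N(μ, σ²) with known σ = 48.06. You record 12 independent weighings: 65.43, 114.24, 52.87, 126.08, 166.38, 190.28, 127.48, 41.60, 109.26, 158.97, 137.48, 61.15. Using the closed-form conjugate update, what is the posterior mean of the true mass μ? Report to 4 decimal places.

112.2244

For Normal data with known variance σ², a Normal(μ₀, σ₀²) prior on μ is conjugate. Posterior precision = 1/σ₀² + n/σ²; posterior mean is the precision-weighted average of μ₀ and x̄.
Σxᵢ = 65.43 + 114.24 + 52.87 + 126.08 + 166.38 + 190.28 + 127.48 + 41.60 + 109.26 + 158.97 + 137.48 + 61.15 = 1351.22, so n·x̄ = 1351.22.
σ₀² = 45.20² = 2043.04, σ² = 48.06² = 2309.7636; σ² + n·σ₀² = 2309.7636 + 12·2043.04 = 26826.2436.
Posterior mean = (μ₀/σ₀² + n·x̄/σ²)/(1/σ₀² + n/σ²) = (σ²·μ₀ + σ₀²·n·x̄)/(σ² + n·σ₀²) = (2309.7636·108.22 + 2043.04·1351.22)/26826.2436 = 3010559.125592/26826.2436 = 112.2244.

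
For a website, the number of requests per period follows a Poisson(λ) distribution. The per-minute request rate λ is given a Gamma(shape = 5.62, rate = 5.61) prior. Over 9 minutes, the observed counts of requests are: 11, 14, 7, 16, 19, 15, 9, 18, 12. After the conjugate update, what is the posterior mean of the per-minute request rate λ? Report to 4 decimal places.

8.6667

With a Gamma(shape α, rate β) prior, the Poisson likelihood is conjugate: the posterior is Gamma(α + ΣXᵢ, β + n).
Sum of counts S = 121 over n = 9 minutes.
Posterior: Gamma(α+S, β+n) = Gamma(5.62+121, 5.61+9) = Gamma(126.62, 14.61).
Posterior mean = α/β = 126.62/14.61 = 8.6667.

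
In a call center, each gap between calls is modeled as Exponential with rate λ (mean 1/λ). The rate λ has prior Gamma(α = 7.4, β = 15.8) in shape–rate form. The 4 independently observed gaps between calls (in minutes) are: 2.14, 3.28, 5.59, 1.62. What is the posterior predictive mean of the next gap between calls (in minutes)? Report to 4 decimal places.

2.7337

With a Gamma(shape α, rate β) prior on the exponential rate λ, the posterior after n observations with total T = Σxᵢ is Gamma(α+n, β+T).
Sum of observations T = 12.63 minutes; n = 4.
Posterior: Gamma(7.4+4, 15.8+12.63) = Gamma(11.4, 28.43).
The predictive distribution for the next observation is Lomax; its mean is β/(α−1) = 28.43/10.4 = 2.7337.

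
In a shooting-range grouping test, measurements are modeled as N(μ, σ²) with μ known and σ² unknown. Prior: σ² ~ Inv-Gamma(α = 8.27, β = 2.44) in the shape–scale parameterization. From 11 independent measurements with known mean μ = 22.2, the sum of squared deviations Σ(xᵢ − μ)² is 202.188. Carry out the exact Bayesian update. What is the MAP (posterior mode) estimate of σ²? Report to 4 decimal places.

With known mean μ and an Inverse-Gamma(α, β) prior on σ², the Normal likelihood is conjugate: posterior is Inv-Gamma(α + n/2, β + Σ(xᵢ−μ)²/2).
Posterior: Inv-Gamma(8.27 + 11/2, 2.44 + 202.188/2) = Inv-Gamma(13.77, 103.5340).
Mode = β/(α+1) = 103.5340/14.77 = 7.0097.

7.0097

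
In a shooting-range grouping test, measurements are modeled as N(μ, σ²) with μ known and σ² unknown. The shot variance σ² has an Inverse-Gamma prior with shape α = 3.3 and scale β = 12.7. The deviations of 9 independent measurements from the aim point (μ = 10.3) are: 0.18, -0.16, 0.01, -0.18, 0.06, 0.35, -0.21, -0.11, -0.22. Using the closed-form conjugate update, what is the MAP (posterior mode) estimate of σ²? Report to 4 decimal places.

1.4614

With known mean μ and an Inverse-Gamma(α, β) prior on σ², the Normal likelihood is conjugate: posterior is Inv-Gamma(α + n/2, β + Σ(xᵢ−μ)²/2).
Σ(xᵢ−μ)² = (0.18)² + (-0.16)² + (0.01)² + (-0.18)² + (0.06)² + (0.35)² + (-0.21)² + (-0.11)² + (-0.22)² = 0.3212.
Posterior: Inv-Gamma(3.3 + 9/2, 12.7 + 0.3212/2) = Inv-Gamma(7.80, 12.86060).
Mode = β/(α+1) = 12.86060/8.80 = 1.4614.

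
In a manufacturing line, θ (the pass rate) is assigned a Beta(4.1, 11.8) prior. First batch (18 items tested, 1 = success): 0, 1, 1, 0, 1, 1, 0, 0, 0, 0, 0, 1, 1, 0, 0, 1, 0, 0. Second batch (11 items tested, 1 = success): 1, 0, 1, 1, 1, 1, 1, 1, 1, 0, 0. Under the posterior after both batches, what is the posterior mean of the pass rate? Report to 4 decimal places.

0.4254

The Beta prior is conjugate to a Binomial/Bernoulli likelihood; the update adds successes to α and failures to β.
After batch 1: Beta(4.1+7, 11.8+11) = Beta(11.1, 22.8).
After batch 2: Beta(11.1+8, 22.8+3) = Beta(19.1, 25.8).
Posterior mean = α/(α+β) = 19.1/44.9 = 0.4254.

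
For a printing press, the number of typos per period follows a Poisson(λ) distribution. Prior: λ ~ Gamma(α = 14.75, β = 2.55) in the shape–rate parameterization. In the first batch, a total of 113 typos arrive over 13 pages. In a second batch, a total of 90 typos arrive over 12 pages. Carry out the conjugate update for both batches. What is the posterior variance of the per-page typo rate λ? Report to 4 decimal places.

With a Gamma(shape α, rate β) prior, the Poisson likelihood is conjugate: the posterior is Gamma(α + ΣXᵢ, β + n).
After batch 1: Gamma(α+S, β+n) = Gamma(14.75+113, 2.55+13) = Gamma(127.75, 15.55).
After batch 2: Gamma(α+S, β+n) = Gamma(127.75+90, 15.55+12) = Gamma(217.75, 27.55).
Var = α/β² = 217.75/27.55² = 0.2869.

0.2869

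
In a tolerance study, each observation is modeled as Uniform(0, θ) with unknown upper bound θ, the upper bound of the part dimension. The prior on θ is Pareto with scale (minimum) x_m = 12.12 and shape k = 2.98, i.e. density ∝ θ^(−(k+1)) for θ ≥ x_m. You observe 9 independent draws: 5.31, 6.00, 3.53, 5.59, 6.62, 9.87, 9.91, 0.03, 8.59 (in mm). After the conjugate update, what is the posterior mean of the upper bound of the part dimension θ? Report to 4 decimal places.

13.2238

A Pareto(scale x_m, shape k) prior on the upper bound θ of Uniform(0, θ) is conjugate: posterior is Pareto(max(x_m, max xᵢ), k + n).
Sample maximum = 9.91; prior scale x_m = 12.12 → posterior scale = max = 12.12.
Posterior shape = 2.98 + 9 = 11.98.
E[θ|data] = k·x_m/(k−1) = 11.98·12.12/10.98 = 13.2238.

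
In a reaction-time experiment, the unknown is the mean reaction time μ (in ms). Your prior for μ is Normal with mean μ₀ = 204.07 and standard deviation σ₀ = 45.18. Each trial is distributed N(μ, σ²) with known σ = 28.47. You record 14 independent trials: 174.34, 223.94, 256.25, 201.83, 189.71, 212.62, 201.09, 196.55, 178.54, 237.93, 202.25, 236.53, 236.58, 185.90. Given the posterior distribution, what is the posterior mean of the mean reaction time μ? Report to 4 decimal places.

For Normal data with known variance σ², a Normal(μ₀, σ₀²) prior on μ is conjugate. Posterior precision = 1/σ₀² + n/σ²; posterior mean is the precision-weighted average of μ₀ and x̄.
Σxᵢ = 174.34 + 223.94 + 256.25 + 201.83 + 189.71 + 212.62 + 201.09 + 196.55 + 178.54 + 237.93 + 202.25 + 236.53 + 236.58 + 185.90 = 2934.06, so n·x̄ = 2934.06.
σ₀² = 45.18² = 2041.2324, σ² = 28.47² = 810.5409; σ² + n·σ₀² = 810.5409 + 14·2041.2324 = 29387.7945.
Posterior mean = (μ₀/σ₀² + n·x̄/σ²)/(1/σ₀² + n/σ²) = (σ²·μ₀ + σ₀²·n·x̄)/(σ² + n·σ₀²) = (810.5409·204.07 + 2041.2324·2934.06)/29387.7945 = 6154505.417007/29387.7945 = 209.4239.

209.4239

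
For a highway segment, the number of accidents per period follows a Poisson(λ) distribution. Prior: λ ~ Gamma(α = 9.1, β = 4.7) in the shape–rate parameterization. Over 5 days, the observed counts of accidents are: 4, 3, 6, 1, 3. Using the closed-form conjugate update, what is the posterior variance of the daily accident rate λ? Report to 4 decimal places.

0.2774

With a Gamma(shape α, rate β) prior, the Poisson likelihood is conjugate: the posterior is Gamma(α + ΣXᵢ, β + n).
Sum of counts S = 17 over n = 5 days.
Posterior: Gamma(α+S, β+n) = Gamma(9.1+17, 4.7+5) = Gamma(26.1, 9.7).
Var = α/β² = 26.1/9.7² = 0.2774.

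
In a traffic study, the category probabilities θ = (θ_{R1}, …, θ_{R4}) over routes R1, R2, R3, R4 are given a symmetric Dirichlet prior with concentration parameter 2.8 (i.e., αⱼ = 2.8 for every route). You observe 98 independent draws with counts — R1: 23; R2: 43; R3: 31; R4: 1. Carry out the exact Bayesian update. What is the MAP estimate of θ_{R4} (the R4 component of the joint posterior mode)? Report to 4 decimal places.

The Dirichlet prior is conjugate to the Multinomial likelihood: each posterior αⱼ = prior αⱼ + observed count nⱼ.
Posterior concentration: (25.8, 45.8, 33.8, 3.8), total = 109.2.
Joint mode component: (α_{R4}−1)/(Σα−K) = 2.8/105.2 = 0.0266.

0.0266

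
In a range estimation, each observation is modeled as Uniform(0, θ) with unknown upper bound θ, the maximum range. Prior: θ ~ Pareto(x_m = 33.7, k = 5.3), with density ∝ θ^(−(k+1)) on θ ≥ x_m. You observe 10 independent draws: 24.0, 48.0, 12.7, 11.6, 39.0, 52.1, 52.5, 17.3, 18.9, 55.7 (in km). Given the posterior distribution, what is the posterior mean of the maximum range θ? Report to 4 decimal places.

A Pareto(scale x_m, shape k) prior on the upper bound θ of Uniform(0, θ) is conjugate: posterior is Pareto(max(x_m, max xᵢ), k + n).
Sample maximum = 55.7; prior scale x_m = 33.7 → posterior scale = max = 55.7.
Posterior shape = 5.3 + 10 = 15.3.
E[θ|data] = k·x_m/(k−1) = 15.3·55.7/14.3 = 59.5951.

59.5951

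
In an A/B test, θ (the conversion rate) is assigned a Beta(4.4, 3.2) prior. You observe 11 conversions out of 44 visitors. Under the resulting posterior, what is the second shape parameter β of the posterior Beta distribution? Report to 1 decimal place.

36.2

The Beta prior is conjugate to a Binomial/Bernoulli likelihood; the update adds successes to α and failures to β.
Posterior: Beta(α+k, β+n−k) = Beta(4.4+11, 3.2+33) = Beta(15.4, 36.2).
Posterior β = 36.2.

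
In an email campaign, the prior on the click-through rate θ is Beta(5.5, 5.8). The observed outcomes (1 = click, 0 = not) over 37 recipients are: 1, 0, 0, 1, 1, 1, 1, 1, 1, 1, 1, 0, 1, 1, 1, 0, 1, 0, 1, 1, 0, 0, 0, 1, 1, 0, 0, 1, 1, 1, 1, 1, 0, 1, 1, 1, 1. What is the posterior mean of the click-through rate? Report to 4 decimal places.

0.6522

The Beta prior is conjugate to a Binomial/Bernoulli likelihood; the update adds successes to α and failures to β.
Posterior: Beta(α+k, β+n−k) = Beta(5.5+26, 5.8+11) = Beta(31.5, 16.8).
Posterior mean = α/(α+β) = 31.5/48.3 = 0.6522.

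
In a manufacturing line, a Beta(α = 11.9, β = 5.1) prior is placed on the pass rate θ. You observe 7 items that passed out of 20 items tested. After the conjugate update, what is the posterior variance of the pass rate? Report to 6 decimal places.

0.006576

The Beta prior is conjugate to a Binomial/Bernoulli likelihood; the update adds successes to α and failures to β.
Posterior: Beta(α+k, β+n−k) = Beta(11.9+7, 5.1+13) = Beta(18.9, 18.1).
Var = αβ/((α+β)²(α+β+1)) = 18.9·18.1/(37.0²·38.0) = 0.006576.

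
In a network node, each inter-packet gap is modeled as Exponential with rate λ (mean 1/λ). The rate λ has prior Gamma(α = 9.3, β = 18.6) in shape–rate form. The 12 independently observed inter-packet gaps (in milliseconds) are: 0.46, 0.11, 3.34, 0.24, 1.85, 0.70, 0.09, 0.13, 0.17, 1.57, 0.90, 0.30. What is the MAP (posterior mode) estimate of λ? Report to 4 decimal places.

0.7133

With a Gamma(shape α, rate β) prior on the exponential rate λ, the posterior after n observations with total T = Σxᵢ is Gamma(α+n, β+T).
Sum of observations T = 9.86 milliseconds; n = 12.
Posterior: Gamma(9.3+12, 18.6+9.86) = Gamma(21.3, 28.46).
Mode = (α−1)/β = 0.7133.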